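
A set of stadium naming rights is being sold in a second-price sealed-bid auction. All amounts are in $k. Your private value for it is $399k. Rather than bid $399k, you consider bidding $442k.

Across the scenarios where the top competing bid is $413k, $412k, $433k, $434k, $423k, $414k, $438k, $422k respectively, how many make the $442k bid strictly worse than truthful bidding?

The deviation hurts exactly when the highest competing bid lies strictly between $399k and $442k — overbidding then wins at a price above your value.
$413k: inside the interval → strictly worse (loss $14k).
$412k: inside the interval → strictly worse (loss $13k).
$433k: inside the interval → strictly worse (loss $34k).
$434k: inside the interval → strictly worse (loss $35k).
$423k: inside the interval → strictly worse (loss $24k).
$414k: inside the interval → strictly worse (loss $15k).
$438k: inside the interval → strictly worse (loss $39k).
$422k: inside the interval → strictly worse (loss $23k).
Count: 8.

8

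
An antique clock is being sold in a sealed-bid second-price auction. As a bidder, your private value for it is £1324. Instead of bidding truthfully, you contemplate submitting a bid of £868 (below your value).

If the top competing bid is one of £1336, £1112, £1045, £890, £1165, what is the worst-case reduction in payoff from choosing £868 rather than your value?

£434

£1336: same outcome either way → loss £0.
£1112: truthful gives £212, deviation gives £0 → loss £212.
£1045: truthful gives £279, deviation gives £0 → loss £279.
£890: truthful gives £434, deviation gives £0 → loss £434.
£1165: truthful gives £159, deviation gives £0 → loss £159.
Maximum loss: £434.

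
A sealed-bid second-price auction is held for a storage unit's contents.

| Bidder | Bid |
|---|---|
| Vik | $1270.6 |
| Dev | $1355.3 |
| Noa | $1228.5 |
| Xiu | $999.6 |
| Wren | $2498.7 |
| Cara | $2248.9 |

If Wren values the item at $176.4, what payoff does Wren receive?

Highest bid: Wren at $2498.7, so Wren wins.
Second-highest bid: Cara at $2248.9 — that is the price the winner pays.
Wren's payoff = value − price = $176.4 − $2248.9 = −$2072.5.

−$2072.5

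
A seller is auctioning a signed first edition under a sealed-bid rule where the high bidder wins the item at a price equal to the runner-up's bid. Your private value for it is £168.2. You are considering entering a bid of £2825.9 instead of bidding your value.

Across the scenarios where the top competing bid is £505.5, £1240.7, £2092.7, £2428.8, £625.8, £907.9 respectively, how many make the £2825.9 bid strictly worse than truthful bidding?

6

The deviation hurts exactly when the highest competing bid lies strictly between £168.2 and £2825.9 — overbidding then wins at a price above your value.
£505.5: inside the interval → strictly worse (loss £337.3).
£1240.7: inside the interval → strictly worse (loss £1072.5).
£2092.7: inside the interval → strictly worse (loss £1924.5).
£2428.8: inside the interval → strictly worse (loss £2260.6).
£625.8: inside the interval → strictly worse (loss £457.6).
£907.9: inside the interval → strictly worse (loss £739.7).
Count: 6.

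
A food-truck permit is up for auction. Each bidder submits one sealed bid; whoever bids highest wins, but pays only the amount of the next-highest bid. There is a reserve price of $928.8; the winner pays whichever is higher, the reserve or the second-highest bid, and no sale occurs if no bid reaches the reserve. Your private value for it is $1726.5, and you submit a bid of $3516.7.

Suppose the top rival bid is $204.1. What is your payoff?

Your bid $3516.7 is the highest and exceeds the reserve.
Price = max(second-highest bid, reserve) = max($204.1, $928.8) = $928.8.
Payoff = $1726.5 − $928.8 = $797.7.

$797.7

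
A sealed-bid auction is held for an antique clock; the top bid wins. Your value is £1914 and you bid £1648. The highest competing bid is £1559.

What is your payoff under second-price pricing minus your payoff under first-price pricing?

£89

You have the highest bid, so you win under either rule.
Second-price: pay £1559 → payoff £355.
First-price: pay your own bid £1648 → payoff £266.
Difference = £355 − (£266) = £89.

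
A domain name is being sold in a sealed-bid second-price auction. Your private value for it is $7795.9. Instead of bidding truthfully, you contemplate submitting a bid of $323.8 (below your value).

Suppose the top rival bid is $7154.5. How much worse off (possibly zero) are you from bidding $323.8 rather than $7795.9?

$641.4

Bidding your value $7795.9: you win (since $7795.9 > $7154.5) and pay $7154.5. Payoff $641.4.
Bidding $323.8: you lose. Payoff $0.
The competing bid $7154.5 lies between your shaded bid and your value, so underbidding forfeits an item you could have won at a profitable price.
Loss from deviating = $641.4 − ($0) = $641.4.
Because the price is fixed by the runner-up's bid, deviating from your value can only change a good outcome into a bad one — never the reverse.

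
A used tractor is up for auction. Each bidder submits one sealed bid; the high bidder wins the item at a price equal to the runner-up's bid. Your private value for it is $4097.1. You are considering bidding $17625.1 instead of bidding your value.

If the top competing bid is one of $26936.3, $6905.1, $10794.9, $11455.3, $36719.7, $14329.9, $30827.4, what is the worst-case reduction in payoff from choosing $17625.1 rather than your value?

$26936.3: same outcome either way → loss $0.
$6905.1: truthful gives $0, deviation gives −$2808 → loss $2808.
$10794.9: truthful gives $0, deviation gives −$6697.8 → loss $6697.8.
$11455.3: truthful gives $0, deviation gives −$7358.2 → loss $7358.2.
$36719.7: same outcome either way → loss $0.
$14329.9: truthful gives $0, deviation gives −$10232.8 → loss $10232.8.
$30827.4: same outcome either way → loss $0.
Maximum loss: $10232.8.

$10232.8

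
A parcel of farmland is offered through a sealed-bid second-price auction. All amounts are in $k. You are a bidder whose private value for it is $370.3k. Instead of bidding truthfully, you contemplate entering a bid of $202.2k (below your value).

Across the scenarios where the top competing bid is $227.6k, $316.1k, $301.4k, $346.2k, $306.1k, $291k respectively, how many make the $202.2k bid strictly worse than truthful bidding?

6

The deviation hurts exactly when the highest competing bid lies strictly between $202.2k and $370.3k — underbidding then forfeits a profitable win.
$227.6k: inside the interval → strictly worse (loss $142.7k).
$316.1k: inside the interval → strictly worse (loss $54.2k).
$301.4k: inside the interval → strictly worse (loss $68.9k).
$346.2k: inside the interval → strictly worse (loss $24.1k).
$306.1k: inside the interval → strictly worse (loss $64.2k).
$291k: inside the interval → strictly worse (loss $79.3k).
Count: 6.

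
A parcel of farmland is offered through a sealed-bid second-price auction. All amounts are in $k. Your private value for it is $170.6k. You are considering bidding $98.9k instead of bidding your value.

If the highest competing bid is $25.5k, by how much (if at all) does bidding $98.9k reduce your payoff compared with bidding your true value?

$0k

Bidding your value $170.6k: you win (since $170.6k > $25.5k) and pay $25.5k. Payoff $145.1k.
Bidding $98.9k: you win and pay $25.5k. Payoff $170.6k − $25.5k = $145.1k.
Difference = $145.1k − $145.1k = $0k; both bids lead to the same outcome because the competing bid is below both your value and your alternative bid.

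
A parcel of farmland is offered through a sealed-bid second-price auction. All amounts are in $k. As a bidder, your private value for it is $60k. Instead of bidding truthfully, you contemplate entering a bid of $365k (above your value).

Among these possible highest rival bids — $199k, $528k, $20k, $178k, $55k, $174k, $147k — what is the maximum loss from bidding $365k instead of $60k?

$199k: truthful gives $0k, deviation gives −$139k → loss $139k.
$528k: same outcome either way → loss $0k.
$20k: same outcome either way → loss $0k.
$178k: truthful gives $0k, deviation gives −$118k → loss $118k.
$55k: same outcome either way → loss $0k.
$174k: truthful gives $0k, deviation gives −$114k → loss $114k.
$147k: truthful gives $0k, deviation gives −$87k → loss $87k.
Maximum loss: $139k.

$139k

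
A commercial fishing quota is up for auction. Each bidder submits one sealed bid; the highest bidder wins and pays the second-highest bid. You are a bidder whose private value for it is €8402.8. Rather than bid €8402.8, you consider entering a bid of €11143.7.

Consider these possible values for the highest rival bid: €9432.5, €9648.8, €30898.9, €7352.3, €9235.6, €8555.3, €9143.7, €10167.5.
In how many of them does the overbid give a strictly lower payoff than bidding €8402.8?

The deviation hurts exactly when the highest competing bid lies strictly between €8402.8 and €11143.7 — overbidding then wins at a price above your value.
€9432.5: inside the interval → strictly worse (loss €1029.7).
€9648.8: inside the interval → strictly worse (loss €1246).
€30898.9: above both → same outcome either way.
€7352.3: below both → same outcome either way.
€9235.6: inside the interval → strictly worse (loss €832.8).
€8555.3: inside the interval → strictly worse (loss €152.5).
€9143.7: inside the interval → strictly worse (loss €740.9).
€10167.5: inside the interval → strictly worse (loss €1764.7).
Count: 6.

6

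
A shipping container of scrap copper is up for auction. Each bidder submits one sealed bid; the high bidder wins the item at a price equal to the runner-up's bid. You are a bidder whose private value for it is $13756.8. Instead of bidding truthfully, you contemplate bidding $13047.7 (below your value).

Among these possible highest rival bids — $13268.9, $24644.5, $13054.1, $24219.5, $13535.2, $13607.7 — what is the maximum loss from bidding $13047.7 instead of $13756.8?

$13268.9: truthful gives $487.9, deviation gives $0 → loss $487.9.
$24644.5: same outcome either way → loss $0.
$13054.1: truthful gives $702.7, deviation gives $0 → loss $702.7.
$24219.5: same outcome either way → loss $0.
$13535.2: truthful gives $221.6, deviation gives $0 → loss $221.6.
$13607.7: truthful gives $149.1, deviation gives $0 → loss $149.1.
Maximum loss: $702.7.

$702.7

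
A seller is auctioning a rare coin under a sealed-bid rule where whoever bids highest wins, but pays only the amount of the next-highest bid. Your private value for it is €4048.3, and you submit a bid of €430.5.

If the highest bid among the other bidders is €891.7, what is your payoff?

€0

Your bid €430.5 is below the highest competing bid €891.7, so you lose.
A losing bidder pays nothing and receives nothing: payoff = €0.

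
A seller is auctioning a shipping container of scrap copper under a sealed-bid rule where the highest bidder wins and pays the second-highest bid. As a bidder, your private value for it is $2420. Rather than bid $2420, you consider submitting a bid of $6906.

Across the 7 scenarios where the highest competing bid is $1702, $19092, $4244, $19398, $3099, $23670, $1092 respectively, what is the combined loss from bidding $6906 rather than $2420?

$2503

The deviation costs you only when the competing bid falls strictly between $2420 and $6906; elsewhere both bids give the same outcome.
$1702: outcomes coincide → loss $0.
$19092: outcomes coincide → loss $0.
$4244: truthful payoff $0, deviation payoff −$1824 → loss $1824.
$19398: outcomes coincide → loss $0.
$3099: truthful payoff $0, deviation payoff −$679 → loss $679.
$23670: outcomes coincide → loss $0.
$1092: outcomes coincide → loss $0.
Total loss = $1824 + $679 = $2503.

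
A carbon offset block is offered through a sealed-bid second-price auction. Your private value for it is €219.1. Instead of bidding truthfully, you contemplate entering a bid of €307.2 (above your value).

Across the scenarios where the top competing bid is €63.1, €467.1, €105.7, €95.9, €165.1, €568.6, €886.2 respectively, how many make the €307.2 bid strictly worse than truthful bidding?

The deviation hurts exactly when the highest competing bid lies strictly between €219.1 and €307.2 — overbidding then wins at a price above your value.
€63.1: below both → same outcome either way.
€467.1: above both → same outcome either way.
€105.7: below both → same outcome either way.
€95.9: below both → same outcome either way.
€165.1: below both → same outcome either way.
€568.6: above both → same outcome either way.
€886.2: above both → same outcome either way.
Count: 0.

0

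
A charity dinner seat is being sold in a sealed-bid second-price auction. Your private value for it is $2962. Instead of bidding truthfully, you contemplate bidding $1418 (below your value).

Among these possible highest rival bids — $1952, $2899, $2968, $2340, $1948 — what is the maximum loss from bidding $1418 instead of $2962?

$1014

$1952: truthful gives $1010, deviation gives $0 → loss $1010.
$2899: truthful gives $63, deviation gives $0 → loss $63.
$2968: same outcome either way → loss $0.
$2340: truthful gives $622, deviation gives $0 → loss $622.
$1948: truthful gives $1014, deviation gives $0 → loss $1014.
Maximum loss: $1014.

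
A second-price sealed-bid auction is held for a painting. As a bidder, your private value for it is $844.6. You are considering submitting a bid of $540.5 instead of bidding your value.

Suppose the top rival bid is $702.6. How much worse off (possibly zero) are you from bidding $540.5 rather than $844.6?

Bidding your value $844.6: you win (since $844.6 > $702.6) and pay $702.6. Payoff $142.
Bidding $540.5: you lose. Payoff $0.
The competing bid $702.6 lies between your shaded bid and your value, so underbidding forfeits an item you could have won at a profitable price.
Loss from deviating = $142 − ($0) = $142.

$142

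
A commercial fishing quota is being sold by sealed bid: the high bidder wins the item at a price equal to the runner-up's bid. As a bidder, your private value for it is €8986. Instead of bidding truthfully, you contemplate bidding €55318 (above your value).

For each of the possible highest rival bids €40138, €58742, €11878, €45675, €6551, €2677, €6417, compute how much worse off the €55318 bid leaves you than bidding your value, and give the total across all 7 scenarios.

€70733

The deviation costs you only when the competing bid falls strictly between €8986 and €55318; elsewhere both bids give the same outcome.
€40138: truthful payoff €0, deviation payoff −€31152 → loss €31152.
€58742: outcomes coincide → loss €0.
€11878: truthful payoff €0, deviation payoff −€2892 → loss €2892.
€45675: truthful payoff €0, deviation payoff −€36689 → loss €36689.
€6551: outcomes coincide → loss €0.
€2677: outcomes coincide → loss €0.
€6417: outcomes coincide → loss €0.
Total loss = €31152 + €2892 + €36689 = €70733.
In a second-price auction your bid sets only whether you win, not what you pay, so bidding your true value is weakly dominant.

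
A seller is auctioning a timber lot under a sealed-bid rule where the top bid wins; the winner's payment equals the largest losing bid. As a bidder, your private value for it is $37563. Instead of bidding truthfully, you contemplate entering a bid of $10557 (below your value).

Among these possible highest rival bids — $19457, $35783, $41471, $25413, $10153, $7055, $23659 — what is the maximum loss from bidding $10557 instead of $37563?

$19457: truthful gives $18106, deviation gives $0 → loss $18106.
$35783: truthful gives $1780, deviation gives $0 → loss $1780.
$41471: same outcome either way → loss $0.
$25413: truthful gives $12150, deviation gives $0 → loss $12150.
$10153: same outcome either way → loss $0.
$7055: same outcome either way → loss $0.
$23659: truthful gives $13904, deviation gives $0 → loss $13904.
Maximum loss: $18106.

$18106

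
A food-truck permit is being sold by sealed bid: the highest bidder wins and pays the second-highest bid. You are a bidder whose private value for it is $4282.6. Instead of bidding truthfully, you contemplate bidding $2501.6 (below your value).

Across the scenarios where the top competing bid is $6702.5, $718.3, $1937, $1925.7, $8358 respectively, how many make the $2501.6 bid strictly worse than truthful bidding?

The deviation hurts exactly when the highest competing bid lies strictly between $2501.6 and $4282.6 — underbidding then forfeits a profitable win.
$6702.5: above both → same outcome either way.
$718.3: below both → same outcome either way.
$1937: below both → same outcome either way.
$1925.7: below both → same outcome either way.
$8358: above both → same outcome either way.
Count: 0.

0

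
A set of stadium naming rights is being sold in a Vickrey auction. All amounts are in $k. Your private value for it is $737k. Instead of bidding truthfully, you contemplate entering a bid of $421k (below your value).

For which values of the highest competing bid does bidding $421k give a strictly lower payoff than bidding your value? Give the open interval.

If the competing bid is below $421k, both bids win at the same price — no difference.
If it is above $737k, both bids lose — no difference.
If it lies strictly between $421k and $737k, bidding your value wins at a price below your value (positive payoff) while bidding $421k loses (payoff 0).
So the deviation strictly hurts on the open interval ($421k, $737k).

($421k, $737k)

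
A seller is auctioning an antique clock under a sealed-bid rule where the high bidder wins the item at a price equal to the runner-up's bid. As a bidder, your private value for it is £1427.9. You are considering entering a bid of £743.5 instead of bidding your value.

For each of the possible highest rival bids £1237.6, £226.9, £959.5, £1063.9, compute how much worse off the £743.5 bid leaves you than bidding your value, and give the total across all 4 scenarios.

£1022.7

The deviation costs you only when the competing bid falls strictly between £743.5 and £1427.9; elsewhere both bids give the same outcome.
£1237.6: truthful payoff £190.3, deviation payoff £0 → loss £190.3.
£226.9: outcomes coincide → loss £0.
£959.5: truthful payoff £468.4, deviation payoff £0 → loss £468.4.
£1063.9: truthful payoff £364, deviation payoff £0 → loss £364.
Total loss = £190.3 + £468.4 + £364 = £1022.7.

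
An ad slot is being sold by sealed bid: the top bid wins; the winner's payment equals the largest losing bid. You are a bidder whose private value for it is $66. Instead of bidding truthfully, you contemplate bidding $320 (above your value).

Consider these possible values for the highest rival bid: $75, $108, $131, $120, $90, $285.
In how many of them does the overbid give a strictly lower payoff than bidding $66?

6

The deviation hurts exactly when the highest competing bid lies strictly between $66 and $320 — overbidding then wins at a price above your value.
$75: inside the interval → strictly worse (loss $9).
$108: inside the interval → strictly worse (loss $42).
$131: inside the interval → strictly worse (loss $65).
$120: inside the interval → strictly worse (loss $54).
$90: inside the interval → strictly worse (loss $24).
$285: inside the interval → strictly worse (loss $219).
Count: 6.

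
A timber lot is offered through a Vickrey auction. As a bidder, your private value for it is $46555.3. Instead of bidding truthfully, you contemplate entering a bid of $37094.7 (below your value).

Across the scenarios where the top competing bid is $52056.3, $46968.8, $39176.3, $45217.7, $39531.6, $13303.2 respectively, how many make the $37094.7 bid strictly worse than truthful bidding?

3

The deviation hurts exactly when the highest competing bid lies strictly between $37094.7 and $46555.3 — underbidding then forfeits a profitable win.
$52056.3: above both → same outcome either way.
$46968.8: above both → same outcome either way.
$39176.3: inside the interval → strictly worse (loss $7379).
$45217.7: inside the interval → strictly worse (loss $1337.6).
$39531.6: inside the interval → strictly worse (loss $7023.7).
$13303.2: below both → same outcome either way.
Count: 3.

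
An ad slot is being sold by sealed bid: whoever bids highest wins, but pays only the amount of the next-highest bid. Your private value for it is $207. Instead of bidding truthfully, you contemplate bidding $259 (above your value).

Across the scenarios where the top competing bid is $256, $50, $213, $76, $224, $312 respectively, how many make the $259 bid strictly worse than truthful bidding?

The deviation hurts exactly when the highest competing bid lies strictly between $207 and $259 — overbidding then wins at a price above your value.
$256: inside the interval → strictly worse (loss $49).
$50: below both → same outcome either way.
$213: inside the interval → strictly worse (loss $6).
$76: below both → same outcome either way.
$224: inside the interval → strictly worse (loss $17).
$312: above both → same outcome either way.
Count: 3.

3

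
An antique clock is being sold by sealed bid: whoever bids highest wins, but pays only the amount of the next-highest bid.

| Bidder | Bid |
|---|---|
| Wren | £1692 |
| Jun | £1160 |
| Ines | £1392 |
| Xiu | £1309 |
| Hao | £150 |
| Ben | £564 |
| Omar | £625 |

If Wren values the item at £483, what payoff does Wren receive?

Highest bid: Wren at £1692, so Wren wins.
Second-highest bid: Ines at £1392 — that is the price the winner pays.
Wren's payoff = value − price = £483 − £1392 = −£909.

−£909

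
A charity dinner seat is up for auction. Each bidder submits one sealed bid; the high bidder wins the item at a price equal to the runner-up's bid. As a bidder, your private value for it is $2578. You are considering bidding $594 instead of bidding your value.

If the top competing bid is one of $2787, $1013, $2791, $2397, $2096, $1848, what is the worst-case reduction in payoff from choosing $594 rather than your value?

$1565

$2787: same outcome either way → loss $0.
$1013: truthful gives $1565, deviation gives $0 → loss $1565.
$2791: same outcome either way → loss $0.
$2397: truthful gives $181, deviation gives $0 → loss $181.
$2096: truthful gives $482, deviation gives $0 → loss $482.
$1848: truthful gives $730, deviation gives $0 → loss $730.
Maximum loss: $1565.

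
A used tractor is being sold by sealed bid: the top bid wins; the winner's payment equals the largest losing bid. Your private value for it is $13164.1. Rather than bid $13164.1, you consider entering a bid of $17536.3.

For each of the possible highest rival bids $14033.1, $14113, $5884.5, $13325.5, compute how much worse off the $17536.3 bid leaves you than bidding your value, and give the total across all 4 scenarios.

$1979.3

The deviation costs you only when the competing bid falls strictly between $13164.1 and $17536.3; elsewhere both bids give the same outcome.
$14033.1: truthful payoff $0, deviation payoff −$869 → loss $869.
$14113: truthful payoff $0, deviation payoff −$948.9 → loss $948.9.
$5884.5: outcomes coincide → loss $0.
$13325.5: truthful payoff $0, deviation payoff −$161.4 → loss $161.4.
Total loss = $869 + $948.9 + $161.4 = $1979.3.
Because the price is fixed by the runner-up's bid, deviating from your value can only change a good outcome into a bad one — never the reverse.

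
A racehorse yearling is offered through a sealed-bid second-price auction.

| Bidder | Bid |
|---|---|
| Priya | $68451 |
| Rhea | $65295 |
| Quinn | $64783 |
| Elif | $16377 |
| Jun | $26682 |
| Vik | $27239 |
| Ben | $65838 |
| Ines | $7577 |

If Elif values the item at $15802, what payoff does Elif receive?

Highest bid: Priya at $68451, so Priya wins.
Second-highest bid: Ben at $65838 — that is the price the winner pays.
Elif did not win, so Elif pays nothing and receives nothing: payoff $0.

$0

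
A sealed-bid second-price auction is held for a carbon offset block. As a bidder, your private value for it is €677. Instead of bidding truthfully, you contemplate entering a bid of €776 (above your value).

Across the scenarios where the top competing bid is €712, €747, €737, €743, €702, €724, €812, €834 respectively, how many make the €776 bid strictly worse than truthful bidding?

The deviation hurts exactly when the highest competing bid lies strictly between €677 and €776 — overbidding then wins at a price above your value.
€712: inside the interval → strictly worse (loss €35).
€747: inside the interval → strictly worse (loss €70).
€737: inside the interval → strictly worse (loss €60).
€743: inside the interval → strictly worse (loss €66).
€702: inside the interval → strictly worse (loss €25).
€724: inside the interval → strictly worse (loss €47).
€812: above both → same outcome either way.
€834: above both → same outcome either way.
Count: 6.

6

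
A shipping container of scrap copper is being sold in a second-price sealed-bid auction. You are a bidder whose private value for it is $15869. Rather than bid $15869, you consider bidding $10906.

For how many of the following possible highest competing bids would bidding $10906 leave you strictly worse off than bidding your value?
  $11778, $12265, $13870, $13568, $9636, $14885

The deviation hurts exactly when the highest competing bid lies strictly between $10906 and $15869 — underbidding then forfeits a profitable win.
$11778: inside the interval → strictly worse (loss $4091).
$12265: inside the interval → strictly worse (loss $3604).
$13870: inside the interval → strictly worse (loss $1999).
$13568: inside the interval → strictly worse (loss $2301).
$9636: below both → same outcome either way.
$14885: inside the interval → strictly worse (loss $984).
Count: 5.

5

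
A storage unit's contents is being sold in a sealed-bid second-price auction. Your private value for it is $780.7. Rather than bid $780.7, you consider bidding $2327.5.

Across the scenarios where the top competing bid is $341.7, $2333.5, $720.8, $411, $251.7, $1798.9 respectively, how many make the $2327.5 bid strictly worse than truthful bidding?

1

The deviation hurts exactly when the highest competing bid lies strictly between $780.7 and $2327.5 — overbidding then wins at a price above your value.
$341.7: below both → same outcome either way.
$2333.5: above both → same outcome either way.
$720.8: below both → same outcome either way.
$411: below both → same outcome either way.
$251.7: below both → same outcome either way.
$1798.9: inside the interval → strictly worse (loss $1018.2).
Count: 1.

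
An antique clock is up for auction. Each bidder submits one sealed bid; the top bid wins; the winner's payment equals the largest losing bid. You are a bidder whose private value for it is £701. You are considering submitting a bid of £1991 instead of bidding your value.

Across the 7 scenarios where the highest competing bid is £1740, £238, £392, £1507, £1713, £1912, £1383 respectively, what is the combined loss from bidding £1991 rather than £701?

The deviation costs you only when the competing bid falls strictly between £701 and £1991; elsewhere both bids give the same outcome.
£1740: truthful payoff £0, deviation payoff −£1039 → loss £1039.
£238: outcomes coincide → loss £0.
£392: outcomes coincide → loss £0.
£1507: truthful payoff £0, deviation payoff −£806 → loss £806.
£1713: truthful payoff £0, deviation payoff −£1012 → loss £1012.
£1912: truthful payoff £0, deviation payoff −£1211 → loss £1211.
£1383: truthful payoff £0, deviation payoff −£682 → loss £682.
Total loss = £1039 + £806 + £1012 + £1211 + £682 = £4750.

£4750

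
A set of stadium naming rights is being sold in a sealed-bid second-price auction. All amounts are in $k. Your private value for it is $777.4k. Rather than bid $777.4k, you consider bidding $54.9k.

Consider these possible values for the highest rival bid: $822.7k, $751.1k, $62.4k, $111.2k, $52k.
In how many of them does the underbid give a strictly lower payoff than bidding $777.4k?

The deviation hurts exactly when the highest competing bid lies strictly between $54.9k and $777.4k — underbidding then forfeits a profitable win.
$822.7k: above both → same outcome either way.
$751.1k: inside the interval → strictly worse (loss $26.3k).
$62.4k: inside the interval → strictly worse (loss $715k).
$111.2k: inside the interval → strictly worse (loss $666.2k).
$52k: below both → same outcome either way.
Count: 3.

3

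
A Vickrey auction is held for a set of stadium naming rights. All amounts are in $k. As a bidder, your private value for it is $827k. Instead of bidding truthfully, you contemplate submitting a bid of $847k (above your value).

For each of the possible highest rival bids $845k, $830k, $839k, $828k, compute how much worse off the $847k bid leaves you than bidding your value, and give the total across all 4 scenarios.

$34k

The deviation costs you only when the competing bid falls strictly between $827k and $847k; elsewhere both bids give the same outcome.
$845k: truthful payoff $0k, deviation payoff −$18k → loss $18k.
$830k: truthful payoff $0k, deviation payoff −$3k → loss $3k.
$839k: truthful payoff $0k, deviation payoff −$12k → loss $12k.
$828k: truthful payoff $0k, deviation payoff −$1k → loss $1k.
Total loss = $18k + $3k + $12k + $1k = $34k.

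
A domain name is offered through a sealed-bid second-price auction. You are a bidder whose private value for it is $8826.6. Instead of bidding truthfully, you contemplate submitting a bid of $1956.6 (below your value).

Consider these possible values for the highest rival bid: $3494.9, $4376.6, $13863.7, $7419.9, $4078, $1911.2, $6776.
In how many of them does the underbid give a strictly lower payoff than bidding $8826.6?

5

The deviation hurts exactly when the highest competing bid lies strictly between $1956.6 and $8826.6 — underbidding then forfeits a profitable win.
$3494.9: inside the interval → strictly worse (loss $5331.7).
$4376.6: inside the interval → strictly worse (loss $4450).
$13863.7: above both → same outcome either way.
$7419.9: inside the interval → strictly worse (loss $1406.7).
$4078: inside the interval → strictly worse (loss $4748.6).
$1911.2: below both → same outcome either way.
$6776: inside the interval → strictly worse (loss $2050.6).
Count: 5.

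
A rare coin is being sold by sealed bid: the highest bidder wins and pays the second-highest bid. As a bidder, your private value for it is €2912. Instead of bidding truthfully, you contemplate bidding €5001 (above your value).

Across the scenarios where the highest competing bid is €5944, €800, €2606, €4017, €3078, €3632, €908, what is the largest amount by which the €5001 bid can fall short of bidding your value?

€1105

€5944: same outcome either way → loss €0.
€800: same outcome either way → loss €0.
€2606: same outcome either way → loss €0.
€4017: truthful gives €0, deviation gives −€1105 → loss €1105.
€3078: truthful gives €0, deviation gives −€166 → loss €166.
€3632: truthful gives €0, deviation gives −€720 → loss €720.
€908: same outcome either way → loss €0.
Maximum loss: €1105.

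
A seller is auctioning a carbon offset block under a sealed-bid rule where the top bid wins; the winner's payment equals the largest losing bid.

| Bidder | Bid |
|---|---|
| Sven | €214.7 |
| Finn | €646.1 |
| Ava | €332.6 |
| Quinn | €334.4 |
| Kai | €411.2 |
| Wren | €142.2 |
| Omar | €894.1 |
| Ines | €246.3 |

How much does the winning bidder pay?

Highest bid: Omar at €894.1, so Omar wins.
Second-highest bid: Finn at €646.1 — that is the price the winner pays.

€646.1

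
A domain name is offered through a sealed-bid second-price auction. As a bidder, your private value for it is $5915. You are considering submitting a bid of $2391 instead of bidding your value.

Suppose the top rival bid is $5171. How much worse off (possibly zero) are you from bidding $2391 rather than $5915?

$744

Bidding your value $5915: you win (since $5915 > $5171) and pay $5171. Payoff $744.
Bidding $2391: you lose. Payoff $0.
The competing bid $5171 lies between your shaded bid and your value, so underbidding forfeits an item you could have won at a profitable price.
Loss from deviating = $744 − ($0) = $744.
In a second-price auction your bid sets only whether you win, not what you pay, so bidding your true value is weakly dominant.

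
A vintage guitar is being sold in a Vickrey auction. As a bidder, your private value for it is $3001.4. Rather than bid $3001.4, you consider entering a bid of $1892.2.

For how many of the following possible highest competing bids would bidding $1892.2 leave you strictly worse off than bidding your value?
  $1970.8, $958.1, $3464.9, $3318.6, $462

1

The deviation hurts exactly when the highest competing bid lies strictly between $1892.2 and $3001.4 — underbidding then forfeits a profitable win.
$1970.8: inside the interval → strictly worse (loss $1030.6).
$958.1: below both → same outcome either way.
$3464.9: above both → same outcome either way.
$3318.6: above both → same outcome either way.
$462: below both → same outcome either way.
Count: 1.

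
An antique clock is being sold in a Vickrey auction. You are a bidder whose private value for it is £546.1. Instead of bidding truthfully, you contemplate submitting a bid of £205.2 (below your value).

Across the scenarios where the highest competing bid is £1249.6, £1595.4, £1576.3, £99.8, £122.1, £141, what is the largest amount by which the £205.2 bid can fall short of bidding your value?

£1249.6: same outcome either way → loss £0.
£1595.4: same outcome either way → loss £0.
£1576.3: same outcome either way → loss £0.
£99.8: same outcome either way → loss £0.
£122.1: same outcome either way → loss £0.
£141: same outcome either way → loss £0.
Maximum loss: £0.

£0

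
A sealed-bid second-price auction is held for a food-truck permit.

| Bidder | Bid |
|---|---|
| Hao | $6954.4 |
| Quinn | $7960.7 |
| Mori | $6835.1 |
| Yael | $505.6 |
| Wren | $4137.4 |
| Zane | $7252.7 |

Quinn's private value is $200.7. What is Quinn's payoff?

Highest bid: Quinn at $7960.7, so Quinn wins.
Second-highest bid: Zane at $7252.7 — that is the price the winner pays.
Quinn's payoff = value − price = $200.7 − $7252.7 = −$7052.

−$7052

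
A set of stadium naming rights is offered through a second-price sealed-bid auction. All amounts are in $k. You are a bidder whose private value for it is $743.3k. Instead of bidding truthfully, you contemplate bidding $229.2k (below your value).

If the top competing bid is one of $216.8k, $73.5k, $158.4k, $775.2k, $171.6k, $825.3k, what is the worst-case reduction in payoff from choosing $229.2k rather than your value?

$216.8k: same outcome either way → loss $0k.
$73.5k: same outcome either way → loss $0k.
$158.4k: same outcome either way → loss $0k.
$775.2k: same outcome either way → loss $0k.
$171.6k: same outcome either way → loss $0k.
$825.3k: same outcome either way → loss $0k.
Maximum loss: $0k.

$0k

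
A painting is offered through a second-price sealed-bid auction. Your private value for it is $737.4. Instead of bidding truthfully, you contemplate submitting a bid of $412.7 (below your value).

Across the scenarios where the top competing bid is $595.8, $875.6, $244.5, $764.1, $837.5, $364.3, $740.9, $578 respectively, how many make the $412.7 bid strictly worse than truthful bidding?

2

The deviation hurts exactly when the highest competing bid lies strictly between $412.7 and $737.4 — underbidding then forfeits a profitable win.
$595.8: inside the interval → strictly worse (loss $141.6).
$875.6: above both → same outcome either way.
$244.5: below both → same outcome either way.
$764.1: above both → same outcome either way.
$837.5: above both → same outcome either way.
$364.3: below both → same outcome either way.
$740.9: above both → same outcome either way.
$578: inside the interval → strictly worse (loss $159.4).
Count: 2.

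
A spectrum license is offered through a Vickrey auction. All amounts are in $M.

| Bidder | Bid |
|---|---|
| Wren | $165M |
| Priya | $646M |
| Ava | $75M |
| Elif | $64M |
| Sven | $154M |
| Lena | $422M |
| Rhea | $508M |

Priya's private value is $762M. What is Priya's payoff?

Highest bid: Priya at $646M, so Priya wins.
Second-highest bid: Rhea at $508M — that is the price the winner pays.
Priya's payoff = value − price = $762M − $508M = $254M.

$254M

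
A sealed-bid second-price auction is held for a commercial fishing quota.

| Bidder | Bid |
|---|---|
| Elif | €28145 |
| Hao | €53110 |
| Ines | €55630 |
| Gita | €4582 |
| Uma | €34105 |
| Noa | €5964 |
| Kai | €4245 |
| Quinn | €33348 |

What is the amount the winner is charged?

€53110

Highest bid: Ines at €55630, so Ines wins.
Second-highest bid: Hao at €53110 — that is the price the winner pays.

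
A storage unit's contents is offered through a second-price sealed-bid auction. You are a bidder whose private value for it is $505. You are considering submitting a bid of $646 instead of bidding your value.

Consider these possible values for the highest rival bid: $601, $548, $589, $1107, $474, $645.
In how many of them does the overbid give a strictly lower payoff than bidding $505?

The deviation hurts exactly when the highest competing bid lies strictly between $505 and $646 — overbidding then wins at a price above your value.
$601: inside the interval → strictly worse (loss $96).
$548: inside the interval → strictly worse (loss $43).
$589: inside the interval → strictly worse (loss $84).
$1107: above both → same outcome either way.
$474: below both → same outcome either way.
$645: inside the interval → strictly worse (loss $140).
Count: 4.

4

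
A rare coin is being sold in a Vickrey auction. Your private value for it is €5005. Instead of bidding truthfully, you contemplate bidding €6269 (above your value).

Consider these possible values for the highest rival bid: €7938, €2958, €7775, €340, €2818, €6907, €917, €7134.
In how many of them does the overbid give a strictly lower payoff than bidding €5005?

The deviation hurts exactly when the highest competing bid lies strictly between €5005 and €6269 — overbidding then wins at a price above your value.
€7938: above both → same outcome either way.
€2958: below both → same outcome either way.
€7775: above both → same outcome either way.
€340: below both → same outcome either way.
€2818: below both → same outcome either way.
€6907: above both → same outcome either way.
€917: below both → same outcome either way.
€7134: above both → same outcome either way.
Count: 0.

0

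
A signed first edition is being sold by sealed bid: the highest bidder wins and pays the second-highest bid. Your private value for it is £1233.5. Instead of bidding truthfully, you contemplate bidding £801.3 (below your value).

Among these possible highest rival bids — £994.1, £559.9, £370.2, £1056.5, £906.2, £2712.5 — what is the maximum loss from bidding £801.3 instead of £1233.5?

£327.3

£994.1: truthful gives £239.4, deviation gives £0 → loss £239.4.
£559.9: same outcome either way → loss £0.
£370.2: same outcome either way → loss £0.
£1056.5: truthful gives £177, deviation gives £0 → loss £177.
£906.2: truthful gives £327.3, deviation gives £0 → loss £327.3.
£2712.5: same outcome either way → loss £0.
Maximum loss: £327.3.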